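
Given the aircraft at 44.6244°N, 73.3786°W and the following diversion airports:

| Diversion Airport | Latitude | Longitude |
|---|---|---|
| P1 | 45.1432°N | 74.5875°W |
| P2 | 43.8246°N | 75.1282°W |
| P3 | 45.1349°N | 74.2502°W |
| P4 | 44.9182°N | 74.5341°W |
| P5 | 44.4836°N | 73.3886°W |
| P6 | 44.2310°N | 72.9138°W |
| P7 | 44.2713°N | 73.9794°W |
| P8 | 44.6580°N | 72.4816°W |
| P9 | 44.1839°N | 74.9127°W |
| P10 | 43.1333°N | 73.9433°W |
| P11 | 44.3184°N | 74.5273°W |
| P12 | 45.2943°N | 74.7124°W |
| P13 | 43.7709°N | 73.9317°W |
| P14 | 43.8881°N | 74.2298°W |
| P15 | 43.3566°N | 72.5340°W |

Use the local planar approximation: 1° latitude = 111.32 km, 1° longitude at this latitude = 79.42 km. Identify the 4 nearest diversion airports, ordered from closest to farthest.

Distances from 44.6244°N, 73.3786°W:
P1: 112.0423 km
P2: 165.0303 km
P3: 89.5615 km
P4: 97.4237 km
P5: 15.6940 km
P6: 57.2759 km
P7: 61.8209 km
P8: 71.3379 km
P9: 131.3359 km
P10: 171.9413 km
P11: 97.3818 km
P12: 129.5470 km
P13: 104.6748 km
P14: 106.2465 km
P15: 156.2612 km
Sorted: P5 (15.6940 km) < P6 (57.2759 km) < P7 (61.8209 km) < P8 (71.3379 km) < P3 (89.5615 km) < P11 (97.3818 km) < …

P5, P6, P7, P8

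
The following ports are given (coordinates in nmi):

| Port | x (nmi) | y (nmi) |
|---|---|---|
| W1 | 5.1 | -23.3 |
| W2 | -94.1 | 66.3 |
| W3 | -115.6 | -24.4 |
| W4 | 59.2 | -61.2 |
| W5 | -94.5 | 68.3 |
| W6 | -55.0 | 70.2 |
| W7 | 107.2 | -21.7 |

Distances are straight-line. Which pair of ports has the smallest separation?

W2 and W5

Pairwise distances:
W1–W2: 133.7 nmi
W1–W3: 120.7 nmi
W1–W4: 66.1 nmi
W1–W5: 135.3 nmi
W1–W6: 111.1 nmi
W1–W7: 102.1 nmi
W2–W3: 93.2 nmi
W2–W4: 199.4 nmi
W2–W5: 2.0 nmi
W2–W6: 39.3 nmi
W2–W7: 219.7 nmi
W3–W4: 178.6 nmi
W3–W5: 95.1 nmi
W3–W6: 112.3 nmi
W3–W7: 222.8 nmi
W4–W5: 201.0 nmi
W4–W6: 174.1 nmi
W4–W7: 62.2 nmi
W5–W6: 39.5 nmi
W5–W7: 220.9 nmi
W6–W7: 186.4 nmi
Closest pair: W2–W5 at 2.0 nmi.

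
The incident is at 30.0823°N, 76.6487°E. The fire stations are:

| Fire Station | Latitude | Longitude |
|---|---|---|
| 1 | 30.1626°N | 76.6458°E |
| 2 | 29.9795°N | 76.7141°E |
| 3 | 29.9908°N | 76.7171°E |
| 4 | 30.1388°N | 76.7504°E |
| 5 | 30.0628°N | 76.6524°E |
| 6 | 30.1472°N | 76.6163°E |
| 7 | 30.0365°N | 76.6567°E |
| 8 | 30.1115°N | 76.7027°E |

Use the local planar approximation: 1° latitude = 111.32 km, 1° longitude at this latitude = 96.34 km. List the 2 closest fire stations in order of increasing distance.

5, 7

Distances from 30.0823°N, 76.6487°E:
1: 8.9434 km
2: 13.0635 km
3: 12.1315 km
4: 11.6428 km
5: 2.1998 km
6: 7.8701 km
7: 5.1564 km
8: 6.1344 km
Sorted: 5 (2.1998 km) < 7 (5.1564 km) < 8 (6.1344 km) < 6 (7.8701 km) < …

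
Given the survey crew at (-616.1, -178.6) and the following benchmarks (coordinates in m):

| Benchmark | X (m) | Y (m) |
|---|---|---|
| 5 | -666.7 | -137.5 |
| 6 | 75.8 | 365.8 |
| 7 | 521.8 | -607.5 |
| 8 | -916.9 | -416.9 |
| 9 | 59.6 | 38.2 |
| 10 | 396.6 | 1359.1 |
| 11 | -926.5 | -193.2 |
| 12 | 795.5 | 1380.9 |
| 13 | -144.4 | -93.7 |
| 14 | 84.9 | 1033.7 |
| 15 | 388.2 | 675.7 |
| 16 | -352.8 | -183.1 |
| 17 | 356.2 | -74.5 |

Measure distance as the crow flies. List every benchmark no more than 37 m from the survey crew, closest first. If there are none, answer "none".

Distances from (-616.1, -178.6):
5: 65.2 m
6: 880.4 m
7: 1216.0 m
8: 383.8 m
9: 709.6 m
10: 1841.2 m
11: 310.7 m
12: 2103.5 m
13: 479.3 m
14: 1400.4 m
15: 1318.5 m
16: 263.3 m
17: 977.9 m
Threshold 37 m: none within range.

none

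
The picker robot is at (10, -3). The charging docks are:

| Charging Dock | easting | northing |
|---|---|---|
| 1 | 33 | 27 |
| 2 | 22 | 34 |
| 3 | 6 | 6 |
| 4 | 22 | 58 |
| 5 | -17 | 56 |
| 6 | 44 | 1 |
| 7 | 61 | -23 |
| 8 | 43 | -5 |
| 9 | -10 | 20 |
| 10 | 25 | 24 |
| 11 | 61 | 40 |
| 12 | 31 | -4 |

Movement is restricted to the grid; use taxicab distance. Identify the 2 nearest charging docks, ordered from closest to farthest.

3, 12

Distances from (10, -3):
1: |23| + |30| = 23 + 30 = 53
2: |12| + |37| = 12 + 37 = 49
3: |-4| + |9| = 4 + 9 = 13
4: |12| + |61| = 12 + 61 = 73
5: |-27| + |59| = 27 + 59 = 86
6: |34| + |4| = 34 + 4 = 38
7: |51| + |-20| = 51 + 20 = 71
8: |33| + |-2| = 33 + 2 = 35
9: |-20| + |23| = 20 + 23 = 43
10: |15| + |27| = 15 + 27 = 42
11: |51| + |43| = 51 + 43 = 94
12: |21| + |-1| = 21 + 1 = 22
Sorted: 3 (13) < 12 (22) < 8 (35) < 6 (38) < …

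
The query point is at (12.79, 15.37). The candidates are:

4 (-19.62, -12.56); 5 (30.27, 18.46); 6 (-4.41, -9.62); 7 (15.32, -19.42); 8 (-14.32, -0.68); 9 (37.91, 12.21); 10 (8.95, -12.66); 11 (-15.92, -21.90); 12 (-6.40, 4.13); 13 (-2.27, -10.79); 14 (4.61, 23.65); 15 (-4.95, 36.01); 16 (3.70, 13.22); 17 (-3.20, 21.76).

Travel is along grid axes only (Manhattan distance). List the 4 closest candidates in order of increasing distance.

16, 14, 5, 17

Distances from (12.79, 15.37):
4: |-32.41| + |-27.93| = 32.41 + 27.93 = 60.34
5: |17.48| + |3.09| = 17.48 + 3.09 = 20.57
6: |-17.20| + |-24.99| = 17.20 + 24.99 = 42.19
7: |2.53| + |-34.79| = 2.53 + 34.79 = 37.32
8: |-27.11| + |-16.05| = 27.11 + 16.05 = 43.16
9: |25.12| + |-3.16| = 25.12 + 3.16 = 28.28
10: |-3.84| + |-28.03| = 3.84 + 28.03 = 31.87
11: |-28.71| + |-37.27| = 28.71 + 37.27 = 65.98
12: |-19.19| + |-11.24| = 19.19 + 11.24 = 30.43
13: |-15.06| + |-26.16| = 15.06 + 26.16 = 41.22
14: |-8.18| + |8.28| = 8.18 + 8.28 = 16.46
15: |-17.74| + |20.64| = 17.74 + 20.64 = 38.38
16: |-9.09| + |-2.15| = 9.09 + 2.15 = 11.24
17: |-15.99| + |6.39| = 15.99 + 6.39 = 22.38
Sorted: 16 (11.24) < 14 (16.46) < 5 (20.57) < 17 (22.38) < 9 (28.28) < 12 (30.43) < …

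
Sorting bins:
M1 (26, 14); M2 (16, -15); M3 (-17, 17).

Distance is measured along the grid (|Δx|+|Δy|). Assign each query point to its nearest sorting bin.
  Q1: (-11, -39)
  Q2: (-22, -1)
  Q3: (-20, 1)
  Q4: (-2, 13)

Q1 at (-11, -39):
  M1: 90
  M2: 51
  M3: 62
  → nearest: M2 (51)
Q2 at (-22, -1):
  M1: 63
  M2: 52
  M3: 23
  → nearest: M3 (23)
Q3 at (-20, 1):
  M1: 59
  M2: 52
  M3: 19
  → nearest: M3 (19)
Q4 at (-2, 13):
  M1: 29
  M2: 46
  M3: 19
  → nearest: M3 (19)

Q1→M2; Q2→M3; Q3→M3; Q4→M3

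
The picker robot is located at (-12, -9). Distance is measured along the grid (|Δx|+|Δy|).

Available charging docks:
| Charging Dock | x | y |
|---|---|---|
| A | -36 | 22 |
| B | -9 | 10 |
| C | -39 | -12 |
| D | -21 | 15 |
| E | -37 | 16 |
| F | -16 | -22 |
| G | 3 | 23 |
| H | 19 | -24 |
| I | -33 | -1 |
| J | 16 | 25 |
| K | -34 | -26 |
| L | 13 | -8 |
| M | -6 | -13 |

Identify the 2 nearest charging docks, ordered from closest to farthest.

Distances from (-12, -9):
A: 55
B: 22
C: 30
D: 33
E: 50
F: 17
G: 47
H: 46
I: 29
J: 62
K: 39
L: 26
M: 10
Sorted: M (10) < F (17) < B (22) < L (26) < …

M, F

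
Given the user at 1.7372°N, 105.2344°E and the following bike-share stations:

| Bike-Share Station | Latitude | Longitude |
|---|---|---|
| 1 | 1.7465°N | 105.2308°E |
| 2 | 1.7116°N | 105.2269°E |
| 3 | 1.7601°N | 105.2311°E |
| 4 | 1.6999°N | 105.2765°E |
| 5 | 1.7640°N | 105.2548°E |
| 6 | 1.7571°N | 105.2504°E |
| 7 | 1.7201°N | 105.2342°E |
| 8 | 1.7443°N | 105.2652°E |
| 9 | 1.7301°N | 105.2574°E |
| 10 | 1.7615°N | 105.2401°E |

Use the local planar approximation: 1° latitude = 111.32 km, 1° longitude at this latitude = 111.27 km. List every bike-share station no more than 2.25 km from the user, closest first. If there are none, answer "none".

1, 7

Distances from 1.7372°N, 105.2344°E:
1: √((0.0093·111.32)² + (-0.0036·111.27)²) = √(1.071796 + 0.160458) = 1.1101 km
2: √((-0.0256·111.32)² + (-0.0075·111.27)²) = √(8.121314 + 0.696432) = 2.9695 km
3: √((0.0229·111.32)² + (-0.0033·111.27)²) = √(6.498563 + 0.134829) = 2.5755 km
4: √((-0.0373·111.32)² + (0.0421·111.27)²) = √(17.241064 + 21.944231) = 6.2598 km
5: √((0.0268·111.32)² + (0.0204·111.27)²) = √(8.900532 + 5.152482) = 3.7487 km
6: √((0.0199·111.32)² + (0.0160·111.27)²) = √(4.907412 + 3.169539) = 2.8420 km
7: √((-0.0171·111.32)² + (-0.0002·111.27)²) = √(3.623586 + 0.000495) = 1.9037 km
8: √((0.0071·111.32)² + (0.0308·111.27)²) = √(0.624688 + 11.745124) = 3.5171 km
9: √((-0.0071·111.32)² + (0.0230·111.27)²) = √(0.624688 + 6.549556) = 2.6785 km
10: √((0.0243·111.32)² + (0.0057·111.27)²) = √(7.317436 + 0.402259) = 2.7784 km
Threshold 2.25 km: 1 (1.1101 km), 7 (1.9037 km) are within range.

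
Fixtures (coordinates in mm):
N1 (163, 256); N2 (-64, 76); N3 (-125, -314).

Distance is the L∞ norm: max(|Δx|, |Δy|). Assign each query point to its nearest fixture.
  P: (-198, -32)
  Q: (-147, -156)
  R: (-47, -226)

P at (-198, -32):
  N1: max(|361|, |288|) = 361 mm
  N2: max(|134|, |108|) = 134 mm
  N3: max(|73|, |-282|) = 282 mm
  → nearest: N2 (134 mm)
Q at (-147, -156):
  N1: max(|310|, |412|) = 412 mm
  N2: max(|83|, |232|) = 232 mm
  N3: max(|22|, |-158|) = 158 mm
  → nearest: N3 (158 mm)
R at (-47, -226):
  N1: max(|210|, |482|) = 482 mm
  N2: max(|-17|, |302|) = 302 mm
  N3: max(|-78|, |-88|) = 88 mm
  → nearest: N3 (88 mm)

P→N2; Q→N3; R→N3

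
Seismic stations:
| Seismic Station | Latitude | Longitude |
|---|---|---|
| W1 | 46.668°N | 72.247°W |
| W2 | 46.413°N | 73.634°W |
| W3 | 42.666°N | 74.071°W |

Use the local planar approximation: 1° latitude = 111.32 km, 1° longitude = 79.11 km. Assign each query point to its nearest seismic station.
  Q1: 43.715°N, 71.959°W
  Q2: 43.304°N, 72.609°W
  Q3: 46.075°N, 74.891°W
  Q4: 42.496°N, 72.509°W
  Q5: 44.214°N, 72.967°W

Q1→W3; Q2→W3; Q3→W2; Q4→W3; Q5→W3

Q1 at 43.715°N, 71.959°W:
  W1: 329.517 km
  W2: 328.274 km
  W3: 203.843 km
  → nearest: W3 (203.843 km)
Q2 at 43.304°N, 72.609°W:
  W1: 375.574 km
  W2: 355.466 km
  W3: 135.724 km
  → nearest: W3 (135.724 km)
Q3 at 46.075°N, 74.891°W:
  W1: 219.336 km
  W2: 106.322 km
  W3: 384.994 km
  → nearest: W2 (106.322 km)
Q4 at 42.496°N, 72.509°W:
  W1: 464.889 km
  W2: 445.030 km
  W3: 125.011 km
  → nearest: W3 (125.011 km)
Q5 at 44.214°N, 72.967°W:
  W1: 279.054 km
  W2: 250.415 km
  W3: 193.192 km
  → nearest: W3 (193.192 km)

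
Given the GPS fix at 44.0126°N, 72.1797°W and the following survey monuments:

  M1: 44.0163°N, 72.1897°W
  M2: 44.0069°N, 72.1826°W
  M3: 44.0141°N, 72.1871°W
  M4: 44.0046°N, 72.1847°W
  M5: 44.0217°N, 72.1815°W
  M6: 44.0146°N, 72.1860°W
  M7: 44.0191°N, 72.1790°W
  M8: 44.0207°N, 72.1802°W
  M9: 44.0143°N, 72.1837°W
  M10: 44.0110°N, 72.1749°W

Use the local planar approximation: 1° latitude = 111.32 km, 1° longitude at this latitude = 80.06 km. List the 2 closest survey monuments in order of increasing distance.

M9, M10

Distances from 44.0126°N, 72.1797°W:
M1: √((0.0037·111.32)² + (-0.0100·80.06)²) = √(0.169648 + 0.640960) = 0.9003 km
M2: √((-0.0057·111.32)² + (-0.0029·80.06)²) = √(0.402621 + 0.053905) = 0.6757 km
M3: √((0.0015·111.32)² + (-0.0074·80.06)²) = √(0.027882 + 0.350990) = 0.6155 km
M4: √((-0.0080·111.32)² + (-0.0050·80.06)²) = √(0.793097 + 0.160240) = 0.9764 km
M5: √((0.0091·111.32)² + (-0.0018·80.06)²) = √(1.026193 + 0.020767) = 1.0232 km
M6: √((0.0020·111.32)² + (-0.0063·80.06)²) = √(0.049569 + 0.254397) = 0.5513 km
M7: √((0.0065·111.32)² + (0.0007·80.06)²) = √(0.523568 + 0.003141) = 0.7257 km
M8: √((0.0081·111.32)² + (-0.0005·80.06)²) = √(0.813048 + 0.001602) = 0.9026 km
M9: √((0.0017·111.32)² + (-0.0040·80.06)²) = √(0.035813 + 0.102554) = 0.3720 km
M10: √((-0.0016·111.32)² + (0.0048·80.06)²) = √(0.031724 + 0.147677) = 0.4236 km
Sorted: M9 (0.3720 km) < M10 (0.4236 km) < M6 (0.5513 km) < M3 (0.6155 km) < …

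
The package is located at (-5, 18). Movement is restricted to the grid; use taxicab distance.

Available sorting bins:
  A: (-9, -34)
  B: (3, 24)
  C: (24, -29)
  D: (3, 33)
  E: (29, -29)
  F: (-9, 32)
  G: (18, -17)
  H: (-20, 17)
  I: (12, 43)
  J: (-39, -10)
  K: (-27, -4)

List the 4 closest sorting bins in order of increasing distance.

Distances from (-5, 18):
A: 56
B: 14
C: 76
D: 23
E: 81
F: 18
G: 58
H: 16
I: 42
J: 62
K: 44
Sorted: B (14) < H (16) < F (18) < D (23) < I (42) < K (44) < …

B, H, F, D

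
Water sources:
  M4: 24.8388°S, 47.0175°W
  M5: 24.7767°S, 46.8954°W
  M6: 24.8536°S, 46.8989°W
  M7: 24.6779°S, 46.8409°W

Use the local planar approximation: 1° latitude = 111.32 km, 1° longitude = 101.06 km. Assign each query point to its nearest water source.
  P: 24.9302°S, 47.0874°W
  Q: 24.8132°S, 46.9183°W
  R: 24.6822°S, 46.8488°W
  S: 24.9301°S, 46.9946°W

P→M4; Q→M5; R→M7; S→M4

P at 24.9302°S, 47.0874°W:
  M4: √((0.0914·111.32)² + (0.0699·101.06)²) = √(103.523462 + 49.901424) = 12.3865 km
  M5: √((0.1535·111.32)² + (0.1920·101.06)²) = √(291.986757 + 376.496588) = 25.8550 km
  M6: √((0.0766·111.32)² + (0.1885·101.06)²) = √(72.711639 + 362.895261) = 20.8712 km
  M7: √((0.2523·111.32)² + (0.2465·101.06)²) = √(788.825418 + 620.572369) = 37.5419 km
  → nearest: M4 (12.3865 km)
Q at 24.8132°S, 46.9183°W:
  M4: √((-0.0256·111.32)² + (-0.0992·101.06)²) = √(8.121314 + 100.503673) = 10.4223 km
  M5: √((0.0365·111.32)² + (0.0229·101.06)²) = √(16.509432 + 5.355864) = 4.6760 km
  M6: √((-0.0404·111.32)² + (0.0194·101.06)²) = √(20.225959 + 3.843811) = 4.9061 km
  M7: √((0.1353·111.32)² + (0.0774·101.06)²) = √(226.851674 + 61.184372) = 16.9716 km
  → nearest: M5 (4.6760 km)
R at 24.6822°S, 46.8488°W:
  M4: √((-0.1566·111.32)² + (-0.1687·101.06)²) = √(303.899448 + 290.662332) = 24.3836 km
  M5: √((-0.0945·111.32)² + (-0.0466·101.06)²) = √(110.664930 + 22.178411) = 11.5258 km
  M6: √((-0.1714·111.32)² + (-0.0501·101.06)²) = √(364.055864 + 25.635042) = 19.7406 km
  M7: √((0.0043·111.32)² + (0.0079·101.06)²) = √(0.229131 + 0.637401) = 0.9309 km
  → nearest: M7 (0.9309 km)
S at 24.9301°S, 46.9946°W:
  M4: √((0.0913·111.32)² + (-0.0229·101.06)²) = √(103.297057 + 5.355864) = 10.4237 km
  M5: √((0.1534·111.32)² + (0.0992·101.06)²) = √(291.606442 + 100.503673) = 19.8018 km
  M6: √((0.0765·111.32)² + (0.0957·101.06)²) = √(72.521915 + 93.536790) = 12.8864 km
  M7: √((0.2522·111.32)² + (0.1537·101.06)²) = √(788.200235 + 241.271666) = 32.0854 km
  → nearest: M4 (10.4237 km)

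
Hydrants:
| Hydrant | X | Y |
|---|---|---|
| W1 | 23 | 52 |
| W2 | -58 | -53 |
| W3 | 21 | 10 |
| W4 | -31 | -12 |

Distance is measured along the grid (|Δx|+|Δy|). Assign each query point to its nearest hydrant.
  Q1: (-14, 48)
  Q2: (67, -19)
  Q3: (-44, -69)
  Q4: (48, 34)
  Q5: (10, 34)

Q1→W1; Q2→W3; Q3→W2; Q4→W1; Q5→W1

Q1 at (-14, 48):
  W1: 41
  W2: 145
  W3: 73
  W4: 77
  → nearest: W1 (41)
Q2 at (67, -19):
  W1: 115
  W2: 159
  W3: 75
  W4: 105
  → nearest: W3 (75)
Q3 at (-44, -69):
  W1: 188
  W2: 30
  W3: 144
  W4: 70
  → nearest: W2 (30)
Q4 at (48, 34):
  W1: 43
  W2: 193
  W3: 51
  W4: 125
  → nearest: W1 (43)
Q5 at (10, 34):
  W1: 31
  W2: 155
  W3: 35
  W4: 87
  → nearest: W1 (31)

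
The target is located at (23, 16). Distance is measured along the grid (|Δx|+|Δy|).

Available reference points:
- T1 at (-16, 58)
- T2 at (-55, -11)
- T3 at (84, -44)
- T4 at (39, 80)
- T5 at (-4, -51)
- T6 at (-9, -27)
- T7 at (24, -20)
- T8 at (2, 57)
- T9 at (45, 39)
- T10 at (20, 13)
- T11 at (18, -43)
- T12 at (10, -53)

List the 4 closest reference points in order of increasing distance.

T10, T7, T9, T8

Distances from (23, 16):
T1: 81
T2: 105
T3: 121
T4: 80
T5: 94
T6: 75
T7: 37
T8: 62
T9: 45
T10: 6
T11: 64
T12: 82
Sorted: T10 (6) < T7 (37) < T9 (45) < T8 (62) < T11 (64) < T6 (75) < …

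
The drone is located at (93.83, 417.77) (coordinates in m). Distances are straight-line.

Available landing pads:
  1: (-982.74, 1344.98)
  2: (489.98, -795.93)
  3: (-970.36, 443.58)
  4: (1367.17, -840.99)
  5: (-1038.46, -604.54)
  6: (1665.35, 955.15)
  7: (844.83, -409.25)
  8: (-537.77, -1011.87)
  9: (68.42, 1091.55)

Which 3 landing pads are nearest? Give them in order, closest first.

Distances from (93.83, 417.77):
1: √((-1076.57)² + (927.21)²) = √(1159002.9649 + 859718.3841) = 1420.82 m
2: √((396.15)² + (-1213.70)²) = √(156934.8225 + 1473067.6900) = 1276.72 m
3: √((-1064.19)² + (25.81)²) = √(1132500.3561 + 666.1561) = 1064.50 m
4: √((1273.34)² + (-1258.76)²) = √(1621394.7556 + 1584476.7376) = 1790.49 m
5: √((-1132.29)² + (-1022.31)²) = √(1282080.6441 + 1045117.7361) = 1525.52 m
6: √((1571.52)² + (537.38)²) = √(2469675.1104 + 288777.2644) = 1660.86 m
7: √((751.00)² + (-827.02)²) = √(564001.0000 + 683962.0804) = 1117.12 m
8: √((-631.60)² + (-1429.64)²) = √(398918.5600 + 2043870.5296) = 1562.94 m
9: √((-25.41)² + (673.78)²) = √(645.6681 + 453979.4884) = 674.26 m
Sorted: 9 (674.26 m) < 3 (1064.50 m) < 7 (1117.12 m) < 2 (1276.72 m) < 1 (1420.82 m) < …

9, 3, 7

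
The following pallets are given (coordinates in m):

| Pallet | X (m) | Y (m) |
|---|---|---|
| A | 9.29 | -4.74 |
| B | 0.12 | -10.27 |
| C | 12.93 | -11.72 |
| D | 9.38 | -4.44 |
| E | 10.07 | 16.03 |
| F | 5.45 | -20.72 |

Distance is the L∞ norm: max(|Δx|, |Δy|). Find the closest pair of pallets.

Pairwise distances:
A–B: max(|-9.17|, |-5.53|) = 9.17 m
A–C: max(|3.64|, |-6.98|) = 6.98 m
A–D: max(|0.09|, |0.30|) = 0.30 m
A–E: max(|0.78|, |20.77|) = 20.77 m
A–F: max(|-3.84|, |-15.98|) = 15.98 m
B–C: max(|12.81|, |-1.45|) = 12.81 m
B–D: max(|9.26|, |5.83|) = 9.26 m
B–E: max(|9.95|, |26.30|) = 26.30 m
B–F: max(|5.33|, |-10.45|) = 10.45 m
C–D: max(|-3.55|, |7.28|) = 7.28 m
C–E: max(|-2.86|, |27.75|) = 27.75 m
C–F: max(|-7.48|, |-9.00|) = 9.00 m
D–E: max(|0.69|, |20.47|) = 20.47 m
D–F: max(|-3.93|, |-16.28|) = 16.28 m
E–F: max(|-4.62|, |-36.75|) = 36.75 m
Closest pair: A–D at 0.30 m.

A and D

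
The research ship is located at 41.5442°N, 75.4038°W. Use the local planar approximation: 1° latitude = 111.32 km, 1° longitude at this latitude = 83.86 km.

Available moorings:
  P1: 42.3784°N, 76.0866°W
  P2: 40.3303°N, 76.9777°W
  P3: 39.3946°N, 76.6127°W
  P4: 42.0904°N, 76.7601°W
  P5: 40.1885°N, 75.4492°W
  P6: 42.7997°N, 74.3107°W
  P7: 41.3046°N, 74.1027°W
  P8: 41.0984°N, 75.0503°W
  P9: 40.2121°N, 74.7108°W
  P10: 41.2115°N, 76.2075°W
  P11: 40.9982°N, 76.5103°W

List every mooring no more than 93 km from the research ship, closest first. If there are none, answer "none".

P8, P10

Distances from 41.5442°N, 75.4038°W:
P1: √((0.8342·111.32)² + (-0.6828·83.86)²) = √(8623.563514 + 3278.662708) = 109.0973 km
P2: √((-1.2139·111.32)² + (-1.5739·83.86)²) = √(18260.481212 + 17420.635218) = 188.8945 km
P3: √((-2.1496·111.32)² + (-1.2089·83.86)²) = √(57261.365742 + 10277.570660) = 259.8825 km
P4: √((0.5462·111.32)² + (-1.3563·83.86)²) = √(3697.002863 + 12936.632459) = 128.9715 km
P5: √((-1.3557·111.32)² + (-0.0454·83.86)²) = √(22775.797216 + 14.495107) = 150.9645 km
P6: √((1.2555·111.32)² + (1.0931·83.86)²) = √(19533.489320 + 8402.905989) = 167.1418 km
P7: √((-0.2396·111.32)² + (1.3011·83.86)²) = √(711.410094 + 11905.045782) = 112.3230 km
P8: √((-0.4458·111.32)² + (0.3535·83.86)²) = √(2462.785135 + 878.796973) = 57.8064 km
P9: √((-1.3321·111.32)² + (0.6930·83.86)²) = √(21989.737848 + 3377.350900) = 159.2705 km
P10: √((-0.3327·111.32)² + (-0.8037·83.86)²) = √(1371.677444 + 4542.528417) = 76.9039 km
P11: √((-0.5460·111.32)² + (-1.1065·83.86)²) = √(3694.295924 + 8610.186383) = 110.9256 km
Threshold 93 km: P8 (57.8064 km), P10 (76.9039 km) are within range.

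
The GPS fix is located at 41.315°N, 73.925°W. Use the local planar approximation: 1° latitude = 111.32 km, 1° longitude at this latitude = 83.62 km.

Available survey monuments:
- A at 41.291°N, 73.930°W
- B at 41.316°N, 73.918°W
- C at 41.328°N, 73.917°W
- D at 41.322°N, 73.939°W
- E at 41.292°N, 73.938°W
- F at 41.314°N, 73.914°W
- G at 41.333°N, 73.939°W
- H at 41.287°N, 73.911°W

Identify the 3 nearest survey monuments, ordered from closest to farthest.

Distances from 41.315°N, 73.925°W:
A: √((-0.024·111.32)² + (-0.005·83.62)²) = √(7.13787 + 0.17481) = 2.704 km
B: √((0.001·111.32)² + (0.007·83.62)²) = √(0.01239 + 0.34262) = 0.596 km
C: √((0.013·111.32)² + (0.008·83.62)²) = √(2.09427 + 0.44751) = 1.594 km
D: √((0.007·111.32)² + (-0.014·83.62)²) = √(0.60721 + 1.37049) = 1.406 km
E: √((-0.023·111.32)² + (-0.013·83.62)²) = √(6.55544 + 1.18170) = 2.782 km
F: √((-0.001·111.32)² + (0.011·83.62)²) = √(0.01239 + 0.84607) = 0.927 km
G: √((0.018·111.32)² + (-0.014·83.62)²) = √(4.01505 + 1.37049) = 2.321 km
H: √((-0.028·111.32)² + (0.014·83.62)²) = √(9.71544 + 1.37049) = 3.330 km
Sorted: B (0.596 km) < F (0.927 km) < D (1.406 km) < C (1.594 km) < G (2.321 km) < …

B, F, D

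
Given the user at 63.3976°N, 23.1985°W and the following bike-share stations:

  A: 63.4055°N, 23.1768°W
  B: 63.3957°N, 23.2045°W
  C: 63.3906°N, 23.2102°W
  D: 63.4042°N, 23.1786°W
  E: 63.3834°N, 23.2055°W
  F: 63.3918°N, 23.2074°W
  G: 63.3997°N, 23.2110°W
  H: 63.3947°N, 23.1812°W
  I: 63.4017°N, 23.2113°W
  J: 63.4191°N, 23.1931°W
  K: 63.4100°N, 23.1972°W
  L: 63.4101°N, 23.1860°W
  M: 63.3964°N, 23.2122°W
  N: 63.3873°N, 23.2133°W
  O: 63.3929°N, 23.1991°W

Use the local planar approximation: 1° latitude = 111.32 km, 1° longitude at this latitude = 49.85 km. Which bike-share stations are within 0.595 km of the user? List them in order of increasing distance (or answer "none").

Distances from 63.3976°N, 23.1985°W:
A: 1.3941 km
B: 0.3663 km
C: 0.9733 km
D: 1.2345 km
E: 1.6188 km
F: 0.7834 km
G: 0.6655 km
H: 0.9208 km
I: 0.7845 km
J: 2.4085 km
K: 1.3819 km
L: 1.5246 km
M: 0.6959 km
N: 1.3635 km
O: 0.5241 km
Threshold 0.595 km: B (0.3663 km), O (0.5241 km) are within range.

B, O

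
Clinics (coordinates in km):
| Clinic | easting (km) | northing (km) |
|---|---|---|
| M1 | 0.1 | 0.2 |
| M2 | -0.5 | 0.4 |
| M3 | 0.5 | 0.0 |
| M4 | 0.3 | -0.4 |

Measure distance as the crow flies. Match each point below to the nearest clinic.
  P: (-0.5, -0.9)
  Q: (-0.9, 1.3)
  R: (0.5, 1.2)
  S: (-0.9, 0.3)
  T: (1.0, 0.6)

P→M4; Q→M2; R→M1; S→M2; T→M3

P at (-0.5, -0.9):
  M1: √((0.6)² + (1.1)²) = √(0.360000 + 1.210000) = 1.2530 km
  M2: √((0.0)² + (1.3)²) = √(0.000000 + 1.690000) = 1.3000 km
  M3: √((1.0)² + (0.9)²) = √(1.000000 + 0.810000) = 1.3454 km
  M4: √((0.8)² + (0.5)²) = √(0.640000 + 0.250000) = 0.9434 km
  → nearest: M4 (0.9434 km)
Q at (-0.9, 1.3):
  M1: √((1.0)² + (-1.1)²) = √(1.000000 + 1.210000) = 1.4866 km
  M2: √((0.4)² + (-0.9)²) = √(0.160000 + 0.810000) = 0.9849 km
  M3: √((1.4)² + (-1.3)²) = √(1.960000 + 1.690000) = 1.9105 km
  M4: √((1.2)² + (-1.7)²) = √(1.440000 + 2.890000) = 2.0809 km
  → nearest: M2 (0.9849 km)
R at (0.5, 1.2):
  M1: √((-0.4)² + (-1.0)²) = √(0.160000 + 1.000000) = 1.0770 km
  M2: √((-1.0)² + (-0.8)²) = √(1.000000 + 0.640000) = 1.2806 km
  M3: √((0.0)² + (-1.2)²) = √(0.000000 + 1.440000) = 1.2000 km
  M4: √((-0.2)² + (-1.6)²) = √(0.040000 + 2.560000) = 1.6125 km
  → nearest: M1 (1.0770 km)
S at (-0.9, 0.3):
  M1: √((1.0)² + (-0.1)²) = √(1.000000 + 0.010000) = 1.0050 km
  M2: √((0.4)² + (0.1)²) = √(0.160000 + 0.010000) = 0.4123 km
  M3: √((1.4)² + (-0.3)²) = √(1.960000 + 0.090000) = 1.4318 km
  M4: √((1.2)² + (-0.7)²) = √(1.440000 + 0.490000) = 1.3892 km
  → nearest: M2 (0.4123 km)
T at (1.0, 0.6):
  M1: √((-0.9)² + (-0.4)²) = √(0.810000 + 0.160000) = 0.9849 km
  M2: √((-1.5)² + (-0.2)²) = √(2.250000 + 0.040000) = 1.5133 km
  M3: √((-0.5)² + (-0.6)²) = √(0.250000 + 0.360000) = 0.7810 km
  M4: √((-0.7)² + (-1.0)²) = √(0.490000 + 1.000000) = 1.2207 km
  → nearest: M3 (0.7810 km)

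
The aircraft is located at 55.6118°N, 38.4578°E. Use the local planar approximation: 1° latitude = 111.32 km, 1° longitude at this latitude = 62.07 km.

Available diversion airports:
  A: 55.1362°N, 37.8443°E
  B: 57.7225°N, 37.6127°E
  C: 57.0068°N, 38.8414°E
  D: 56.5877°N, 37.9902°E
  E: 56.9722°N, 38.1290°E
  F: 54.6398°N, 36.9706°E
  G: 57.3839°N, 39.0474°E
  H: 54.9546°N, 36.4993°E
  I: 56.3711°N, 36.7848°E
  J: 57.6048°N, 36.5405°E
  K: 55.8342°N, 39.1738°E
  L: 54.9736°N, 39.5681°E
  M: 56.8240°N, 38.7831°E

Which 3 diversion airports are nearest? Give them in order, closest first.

Distances from 55.6118°N, 38.4578°E:
A: 65.2160 km
B: 240.7472 km
C: 157.1061 km
D: 112.4474 km
E: 152.8087 km
F: 142.2291 km
G: 200.6360 km
H: 141.8807 km
I: 133.8952 km
J: 251.7634 km
K: 50.8728 km
L: 98.9786 km
M: 136.4444 km
Sorted: K (50.8728 km) < A (65.2160 km) < L (98.9786 km) < D (112.4474 km) < I (133.8952 km) < …

K, A, L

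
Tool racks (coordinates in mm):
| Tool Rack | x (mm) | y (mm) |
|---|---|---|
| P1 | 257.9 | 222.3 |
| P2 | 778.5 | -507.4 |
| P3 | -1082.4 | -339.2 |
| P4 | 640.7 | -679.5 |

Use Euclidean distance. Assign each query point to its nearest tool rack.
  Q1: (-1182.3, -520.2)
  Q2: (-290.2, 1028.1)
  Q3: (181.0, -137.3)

Q1 at (-1182.3, -520.2):
  P1: 1620.3 mm
  P2: 1960.8 mm
  P3: 206.7 mm
  P4: 1829.9 mm
  → nearest: P3 (206.7 mm)
Q2 at (-290.2, 1028.1):
  P1: 974.5 mm
  P2: 1870.8 mm
  P3: 1580.2 mm
  P4: 1944.9 mm
  → nearest: P1 (974.5 mm)
Q3 at (181.0, -137.3):
  P1: 367.7 mm
  P2: 702.8 mm
  P3: 1279.4 mm
  P4: 710.8 mm
  → nearest: P1 (367.7 mm)

Q1→P3; Q2→P1; Q3→P1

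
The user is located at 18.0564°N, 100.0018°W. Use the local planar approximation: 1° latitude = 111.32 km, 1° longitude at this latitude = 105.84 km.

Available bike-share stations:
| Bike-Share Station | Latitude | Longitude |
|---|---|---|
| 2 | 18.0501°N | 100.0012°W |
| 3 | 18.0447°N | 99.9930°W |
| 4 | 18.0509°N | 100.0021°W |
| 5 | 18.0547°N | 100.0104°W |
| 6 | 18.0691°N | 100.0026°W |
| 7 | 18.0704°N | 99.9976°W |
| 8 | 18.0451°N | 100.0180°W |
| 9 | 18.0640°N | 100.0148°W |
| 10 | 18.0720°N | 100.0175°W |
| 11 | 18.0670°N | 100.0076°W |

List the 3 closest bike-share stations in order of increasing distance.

4, 2, 5

Distances from 18.0564°N, 100.0018°W:
2: 0.7042 km
3: 1.6012 km
4: 0.6131 km
5: 0.9297 km
6: 1.4163 km
7: 1.6206 km
8: 2.1266 km
9: 1.6152 km
10: 2.4035 km
11: 1.3301 km
Sorted: 4 (0.6131 km) < 2 (0.7042 km) < 5 (0.9297 km) < 11 (1.3301 km) < 6 (1.4163 km) < …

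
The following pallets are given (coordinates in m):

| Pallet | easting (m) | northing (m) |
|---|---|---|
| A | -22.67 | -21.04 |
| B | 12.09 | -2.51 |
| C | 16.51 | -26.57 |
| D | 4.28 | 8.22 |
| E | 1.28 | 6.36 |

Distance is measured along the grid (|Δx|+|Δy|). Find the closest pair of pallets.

D and E

Pairwise distances:
A–B: |34.76| + |18.53| = 34.76 + 18.53 = 53.29 m
A–C: |39.18| + |-5.53| = 39.18 + 5.53 = 44.71 m
A–D: |26.95| + |29.26| = 26.95 + 29.26 = 56.21 m
A–E: |23.95| + |27.40| = 23.95 + 27.40 = 51.35 m
B–C: |4.42| + |-24.06| = 4.42 + 24.06 = 28.48 m
B–D: |-7.81| + |10.73| = 7.81 + 10.73 = 18.54 m
B–E: |-10.81| + |8.87| = 10.81 + 8.87 = 19.68 m
C–D: |-12.23| + |34.79| = 12.23 + 34.79 = 47.02 m
C–E: |-15.23| + |32.93| = 15.23 + 32.93 = 48.16 m
D–E: |-3.00| + |-1.86| = 3.00 + 1.86 = 4.86 m
Closest pair: D–E at 4.86 m.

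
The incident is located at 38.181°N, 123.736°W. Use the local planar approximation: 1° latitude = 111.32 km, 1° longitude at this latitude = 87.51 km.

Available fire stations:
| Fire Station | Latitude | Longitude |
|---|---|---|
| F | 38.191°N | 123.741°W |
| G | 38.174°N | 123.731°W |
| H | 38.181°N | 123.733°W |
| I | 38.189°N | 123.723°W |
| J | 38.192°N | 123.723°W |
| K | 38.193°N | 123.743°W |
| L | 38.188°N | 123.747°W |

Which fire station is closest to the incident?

Distances from 38.181°N, 123.736°W:
F: √((0.010·111.32)² + (-0.005·87.51)²) = √(1.23921 + 0.19145) = 1.196 km
G: √((-0.007·111.32)² + (0.005·87.51)²) = √(0.60721 + 0.19145) = 0.894 km
H: √((0.000·111.32)² + (0.003·87.51)²) = √(0.00000 + 0.06892) = 0.263 km
I: √((0.008·111.32)² + (0.013·87.51)²) = √(0.79310 + 1.29420) = 1.445 km
J: √((0.011·111.32)² + (0.013·87.51)²) = √(1.49945 + 1.29420) = 1.671 km
K: √((0.012·111.32)² + (-0.007·87.51)²) = √(1.78447 + 0.37524) = 1.470 km
L: √((0.007·111.32)² + (-0.011·87.51)²) = √(0.60721 + 0.92662) = 1.238 km
Minimum: H at 0.263 km.

H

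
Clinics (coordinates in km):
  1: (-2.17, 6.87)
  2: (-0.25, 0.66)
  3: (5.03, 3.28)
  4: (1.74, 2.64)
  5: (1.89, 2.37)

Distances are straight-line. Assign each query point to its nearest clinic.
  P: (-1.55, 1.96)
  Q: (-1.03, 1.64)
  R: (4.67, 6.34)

P at (-1.55, 1.96):
  1: 4.95 km
  2: 1.84 km
  3: 6.71 km
  4: 3.36 km
  5: 3.46 km
  → nearest: 2 (1.84 km)
Q at (-1.03, 1.64):
  1: 5.35 km
  2: 1.25 km
  3: 6.28 km
  4: 2.94 km
  5: 3.01 km
  → nearest: 2 (1.25 km)
R at (4.67, 6.34):
  1: 6.86 km
  2: 7.51 km
  3: 3.08 km
  4: 4.72 km
  5: 4.85 km
  → nearest: 3 (3.08 km)

P→2; Q→2; R→3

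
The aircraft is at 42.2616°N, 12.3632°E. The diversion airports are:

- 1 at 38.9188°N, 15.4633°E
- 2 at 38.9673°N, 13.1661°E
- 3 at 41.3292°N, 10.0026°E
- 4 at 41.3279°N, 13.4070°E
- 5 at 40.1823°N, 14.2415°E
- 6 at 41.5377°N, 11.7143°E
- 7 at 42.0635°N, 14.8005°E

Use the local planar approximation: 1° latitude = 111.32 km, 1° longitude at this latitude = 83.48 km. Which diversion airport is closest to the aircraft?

Distances from 42.2616°N, 12.3632°E:
1: √((-3.3428·111.32)² + (3.1001·83.48)²) = √(138473.663543 + 66975.549738) = 453.2651 km
2: √((-3.2943·111.32)² + (0.8029·83.48)²) = √(134484.640960 + 4492.497009) = 372.7964 km
3: √((-0.9324·111.32)² + (-2.3606·83.48)²) = √(10773.353864 + 38833.781827) = 222.7266 km
4: √((-0.9337·111.32)² + (1.0438·83.48)²) = √(10803.416334 + 7592.756388) = 135.6325 km
5: √((-2.0793·111.32)² + (1.8783·83.48)²) = √(53577.285033 + 24586.391783) = 279.5777 km
6: √((-0.7239·111.32)² + (-0.6489·83.48)²) = √(6493.869376 + 2934.407535) = 97.0993 km
7: √((-0.1981·111.32)² + (2.4373·83.48)²) = √(486.312403 + 41398.333397) = 204.6574 km
Minimum: 6 at 97.0993 km.

6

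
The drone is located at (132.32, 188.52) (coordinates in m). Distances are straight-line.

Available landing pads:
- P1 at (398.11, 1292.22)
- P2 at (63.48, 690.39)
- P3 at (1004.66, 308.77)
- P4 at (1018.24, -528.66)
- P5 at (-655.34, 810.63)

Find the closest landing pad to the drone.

P2

Distances from (132.32, 188.52):
P1: 1135.25 m
P2: 506.57 m
P3: 880.59 m
P4: 1139.83 m
P5: 1003.71 m
Minimum: P2 at 506.57 m.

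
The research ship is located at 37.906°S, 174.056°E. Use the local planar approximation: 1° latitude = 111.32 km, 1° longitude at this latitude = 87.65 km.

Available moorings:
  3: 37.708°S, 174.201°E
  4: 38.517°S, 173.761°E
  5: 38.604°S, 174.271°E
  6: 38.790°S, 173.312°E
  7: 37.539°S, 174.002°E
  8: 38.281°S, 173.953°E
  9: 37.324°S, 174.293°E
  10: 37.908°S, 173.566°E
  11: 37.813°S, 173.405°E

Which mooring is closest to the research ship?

Distances from 37.906°S, 174.056°E:
3: √((0.198·111.32)² + (0.145·87.65)²) = √(485.82155 + 161.52504) = 25.443 km
4: √((-0.611·111.32)² + (-0.295·87.65)²) = √(4626.24699 + 668.57152) = 72.766 km
5: √((-0.698·111.32)² + (0.215·87.65)²) = √(6037.50135 + 355.12460) = 79.954 km
6: √((-0.884·111.32)² + (-0.744·87.65)²) = √(9683.91403 + 4252.55277) = 118.053 km
7: √((0.367·111.32)² + (-0.054·87.65)²) = √(1669.08527 + 22.40224) = 41.128 km
8: √((-0.375·111.32)² + (-0.103·87.65)²) = √(1742.64502 + 81.50388) = 42.710 km
9: √((0.582·111.32)² + (0.237·87.65)²) = √(4197.51604 + 431.51961) = 68.037 km
10: √((-0.002·111.32)² + (-0.490·87.65)²) = √(0.04957 + 1844.57365) = 42.949 km
11: √((0.093·111.32)² + (-0.651·87.65)²) = √(107.17964 + 3255.86072) = 57.992 km
Minimum: 3 at 25.443 km.

3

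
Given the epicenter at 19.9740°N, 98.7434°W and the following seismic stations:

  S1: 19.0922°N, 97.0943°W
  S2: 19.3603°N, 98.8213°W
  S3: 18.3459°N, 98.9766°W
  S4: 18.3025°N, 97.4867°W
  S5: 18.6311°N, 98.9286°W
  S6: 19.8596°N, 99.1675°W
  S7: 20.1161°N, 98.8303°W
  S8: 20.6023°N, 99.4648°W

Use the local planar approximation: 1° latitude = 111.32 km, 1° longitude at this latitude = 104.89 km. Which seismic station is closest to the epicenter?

Distances from 19.9740°N, 98.7434°W:
S1: √((-0.8818·111.32)² + (1.6491·104.89)²) = √(9635.773532 + 29920.038925) = 198.8864 km
S2: √((-0.6137·111.32)² + (-0.0779·104.89)²) = √(4667.223966 + 66.764113) = 68.8040 km
S3: √((-1.6281·111.32)² + (-0.2332·104.89)²) = √(32847.970948 + 598.308624) = 182.8832 km
S4: √((-1.6715·111.32)² + (1.2567·104.89)²) = √(34622.558455 + 17375.263560) = 228.0303 km
S5: √((-1.3429·111.32)² + (-0.1852·104.89)²) = √(22347.746842 + 377.355023) = 150.7485 km
S6: √((-0.1144·111.32)² + (-0.4241·104.89)²) = √(162.180429 + 1978.812822) = 46.2709 km
S7: √((0.1421·111.32)² + (-0.0869·104.89)²) = √(250.227220 + 83.082149) = 18.2568 km
S8: √((0.6283·111.32)² + (-0.7214·104.89)²) = √(4891.933163 + 5725.592651) = 103.0414 km
Minimum: S7 at 18.2568 km.

S7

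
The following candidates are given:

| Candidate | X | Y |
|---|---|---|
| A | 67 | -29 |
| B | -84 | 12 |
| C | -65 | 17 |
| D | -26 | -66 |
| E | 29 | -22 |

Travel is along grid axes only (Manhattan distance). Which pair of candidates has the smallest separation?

B and C

Pairwise distances:
A–B: 192
A–C: 178
A–D: 130
A–E: 45
B–C: 24
B–D: 136
B–E: 147
C–D: 122
C–E: 133
D–E: 99
Closest pair: B–C at 24.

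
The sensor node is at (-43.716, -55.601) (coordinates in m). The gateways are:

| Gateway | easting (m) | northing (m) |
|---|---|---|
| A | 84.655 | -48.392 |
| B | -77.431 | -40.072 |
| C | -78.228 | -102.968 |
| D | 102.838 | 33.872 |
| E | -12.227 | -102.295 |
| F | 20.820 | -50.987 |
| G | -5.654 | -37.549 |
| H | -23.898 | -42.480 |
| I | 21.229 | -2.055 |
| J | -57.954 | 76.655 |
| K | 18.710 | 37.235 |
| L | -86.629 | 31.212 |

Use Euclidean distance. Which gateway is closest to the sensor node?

H

Distances from (-43.716, -55.601):
A: √((128.371)² + (7.209)²) = √(16479.11364 + 51.96968) = 128.573 m
B: √((-33.715)² + (15.529)²) = √(1136.70122 + 241.14984) = 37.119 m
C: √((-34.512)² + (-47.367)²) = √(1191.07814 + 2243.63269) = 58.606 m
D: √((146.554)² + (89.473)²) = √(21478.07492 + 8005.41773) = 171.708 m
E: √((31.489)² + (-46.694)²) = √(991.55712 + 2180.32964) = 56.320 m
F: √((64.536)² + (4.614)²) = √(4164.89530 + 21.28900) = 64.701 m
G: √((38.062)² + (18.052)²) = √(1448.71584 + 325.87470) = 42.126 m
H: √((19.818)² + (13.121)²) = √(392.75312 + 172.16064) = 23.768 m
I: √((64.945)² + (53.546)²) = √(4217.85302 + 2867.17412) = 84.173 m
J: √((-14.238)² + (132.256)²) = √(202.72064 + 17491.64954) = 133.020 m
K: √((62.426)² + (92.836)²) = √(3897.00548 + 8618.52290) = 111.873 m
L: √((-42.913)² + (86.813)²) = √(1841.52557 + 7536.49697) = 96.840 m
Minimum: H at 23.768 m.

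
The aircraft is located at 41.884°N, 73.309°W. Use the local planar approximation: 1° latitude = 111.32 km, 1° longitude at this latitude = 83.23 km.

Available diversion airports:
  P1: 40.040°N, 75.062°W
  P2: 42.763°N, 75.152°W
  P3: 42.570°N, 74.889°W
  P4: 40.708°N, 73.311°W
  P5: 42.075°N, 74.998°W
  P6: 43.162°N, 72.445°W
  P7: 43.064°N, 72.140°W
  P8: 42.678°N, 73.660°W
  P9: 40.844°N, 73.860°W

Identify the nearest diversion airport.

P8

Distances from 41.884°N, 73.309°W:
P1: 251.843 km
P2: 181.945 km
P3: 152.069 km
P4: 130.912 km
P5: 142.174 km
P6: 159.408 km
P7: 163.467 km
P8: 93.091 km
P9: 124.525 km
Minimum: P8 at 93.091 km.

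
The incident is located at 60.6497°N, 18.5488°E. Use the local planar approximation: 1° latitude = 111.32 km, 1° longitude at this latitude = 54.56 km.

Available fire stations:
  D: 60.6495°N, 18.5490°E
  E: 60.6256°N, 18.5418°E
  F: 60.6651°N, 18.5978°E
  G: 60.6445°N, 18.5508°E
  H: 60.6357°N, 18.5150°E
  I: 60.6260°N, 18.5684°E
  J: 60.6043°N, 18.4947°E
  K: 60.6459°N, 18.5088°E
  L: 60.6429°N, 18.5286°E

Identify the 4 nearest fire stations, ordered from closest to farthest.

Distances from 60.6497°N, 18.5488°E:
D: 0.0248 km
E: 2.7099 km
F: 3.1759 km
G: 0.5891 km
H: 2.4145 km
I: 2.8468 km
J: 5.8528 km
K: 2.2230 km
L: 1.3370 km
Sorted: D (0.0248 km) < G (0.5891 km) < L (1.3370 km) < K (2.2230 km) < H (2.4145 km) < E (2.7099 km) < …

D, G, L, K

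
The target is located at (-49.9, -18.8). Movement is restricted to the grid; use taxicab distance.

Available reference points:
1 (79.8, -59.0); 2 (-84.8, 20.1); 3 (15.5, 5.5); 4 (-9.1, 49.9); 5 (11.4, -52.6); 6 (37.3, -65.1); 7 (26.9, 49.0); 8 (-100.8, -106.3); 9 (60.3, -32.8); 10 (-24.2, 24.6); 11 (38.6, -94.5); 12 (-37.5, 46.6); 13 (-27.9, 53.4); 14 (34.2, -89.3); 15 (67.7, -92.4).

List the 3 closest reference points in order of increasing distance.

Distances from (-49.9, -18.8):
1: 169.9
2: 73.8
3: 89.7
4: 109.5
5: 95.1
6: 133.5
7: 144.6
8: 138.4
9: 124.2
10: 69.1
11: 164.2
12: 77.8
13: 94.2
14: 154.6
15: 191.2
Sorted: 10 (69.1) < 2 (73.8) < 12 (77.8) < 3 (89.7) < 13 (94.2) < …

10, 2, 12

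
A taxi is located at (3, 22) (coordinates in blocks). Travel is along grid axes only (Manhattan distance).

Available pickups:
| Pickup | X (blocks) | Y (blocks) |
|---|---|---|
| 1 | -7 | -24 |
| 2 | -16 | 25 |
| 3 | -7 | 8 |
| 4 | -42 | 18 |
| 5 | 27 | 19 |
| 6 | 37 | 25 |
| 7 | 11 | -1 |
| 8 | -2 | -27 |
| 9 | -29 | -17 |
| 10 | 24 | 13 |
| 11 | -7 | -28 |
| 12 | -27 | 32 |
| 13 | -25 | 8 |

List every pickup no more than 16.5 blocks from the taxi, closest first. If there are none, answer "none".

none

Distances from (3, 22):
1: 56 blocks
2: 22 blocks
3: 24 blocks
4: 49 blocks
5: 27 blocks
6: 37 blocks
7: 31 blocks
8: 54 blocks
9: 71 blocks
10: 30 blocks
11: 60 blocks
12: 40 blocks
13: 42 blocks
Threshold 16.5 blocks: none within range.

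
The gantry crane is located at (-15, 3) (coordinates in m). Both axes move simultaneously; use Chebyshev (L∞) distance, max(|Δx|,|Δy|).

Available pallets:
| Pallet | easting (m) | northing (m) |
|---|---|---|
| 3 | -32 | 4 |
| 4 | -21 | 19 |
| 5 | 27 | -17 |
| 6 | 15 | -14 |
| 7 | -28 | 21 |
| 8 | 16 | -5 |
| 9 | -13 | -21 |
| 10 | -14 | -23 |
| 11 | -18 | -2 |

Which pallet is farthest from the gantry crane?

5

Distances from (-15, 3):
3: 17 m
4: 16 m
5: 42 m
6: 30 m
7: 18 m
8: 31 m
9: 24 m
10: 26 m
11: 5 m
Maximum: 5 at 42 m.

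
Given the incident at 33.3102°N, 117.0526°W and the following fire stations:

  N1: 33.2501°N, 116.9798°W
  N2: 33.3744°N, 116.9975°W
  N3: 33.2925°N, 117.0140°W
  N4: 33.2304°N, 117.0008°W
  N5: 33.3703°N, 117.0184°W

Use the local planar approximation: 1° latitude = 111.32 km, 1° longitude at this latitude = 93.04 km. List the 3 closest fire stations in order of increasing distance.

N3, N5, N2

Distances from 33.3102°N, 117.0526°W:
N1: 9.5204 km
N2: 8.7953 km
N3: 4.0964 km
N4: 10.1065 km
N5: 7.4085 km
Sorted: N3 (4.0964 km) < N5 (7.4085 km) < N2 (8.7953 km) < N1 (9.5204 km) < N4 (10.1065 km)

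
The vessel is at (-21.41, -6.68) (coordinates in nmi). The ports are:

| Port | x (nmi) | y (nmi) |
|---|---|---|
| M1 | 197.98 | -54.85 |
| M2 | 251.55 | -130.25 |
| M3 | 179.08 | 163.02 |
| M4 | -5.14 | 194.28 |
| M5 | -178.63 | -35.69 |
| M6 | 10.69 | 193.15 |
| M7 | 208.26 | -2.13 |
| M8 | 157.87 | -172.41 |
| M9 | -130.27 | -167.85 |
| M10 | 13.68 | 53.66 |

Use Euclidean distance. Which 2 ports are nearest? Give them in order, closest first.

Distances from (-21.41, -6.68):
M1: 224.62 nmi
M2: 299.63 nmi
M3: 262.67 nmi
M4: 201.62 nmi
M5: 159.87 nmi
M6: 202.39 nmi
M7: 229.72 nmi
M8: 244.15 nmi
M9: 194.49 nmi
M10: 69.80 nmi
Sorted: M10 (69.80 nmi) < M5 (159.87 nmi) < M9 (194.49 nmi) < M4 (201.62 nmi) < …

M10, M5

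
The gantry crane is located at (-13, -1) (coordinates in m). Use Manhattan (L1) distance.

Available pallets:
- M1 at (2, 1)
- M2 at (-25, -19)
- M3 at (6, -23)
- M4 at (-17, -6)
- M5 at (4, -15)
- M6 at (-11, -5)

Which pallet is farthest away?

M3

Distances from (-13, -1):
M1: |15| + |2| = 15 + 2 = 17 m
M2: |-12| + |-18| = 12 + 18 = 30 m
M3: |19| + |-22| = 19 + 22 = 41 m
M4: |-4| + |-5| = 4 + 5 = 9 m
M5: |17| + |-14| = 17 + 14 = 31 m
M6: |2| + |-4| = 2 + 4 = 6 m
Maximum: M3 at 41 m.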